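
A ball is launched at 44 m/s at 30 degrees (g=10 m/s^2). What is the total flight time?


Given: v0 = 44 m/s, theta = 30 deg, g = 10 m/s^2
sin(30) = 1/2
Using T = 2*v0*sin(theta) / g
T = 2*44*1/2 / 10
T = 44 / 10
T = 22/5 s

22/5 s


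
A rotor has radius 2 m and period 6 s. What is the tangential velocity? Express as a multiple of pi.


Given: radius r = 2 m, period T = 6 s
Using v = 2*pi*r / T
v = 2*pi*2 / 6
v = 4*pi / 6
v = 2/3*pi m/s

2/3*pi m/s


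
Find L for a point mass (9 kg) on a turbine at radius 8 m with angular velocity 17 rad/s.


Given: m = 9 kg, r = 8 m, omega = 17 rad/s
For a point mass: I = m*r^2
I = 9*8^2 = 9*64 = 576
L = I*omega = 576*17
L = 9792 kg*m^2/s

9792 kg*m^2/s


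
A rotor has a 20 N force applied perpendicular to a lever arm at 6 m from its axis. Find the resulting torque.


Given: F = 20 N, r = 6 m, angle = 90 deg (perpendicular)
Using tau = F * r * sin(90)
sin(90) = 1
tau = 20 * 6 * 1
tau = 120 Nm

120 Nm


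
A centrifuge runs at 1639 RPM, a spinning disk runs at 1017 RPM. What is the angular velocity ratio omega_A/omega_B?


Given: RPM_A = 1639, RPM_B = 1017
omega = 2*pi*RPM/60, so omega_A/omega_B = RPM_A / RPM_B
omega_A/omega_B = 1639 / 1017
omega_A/omega_B = 1639/1017

1639/1017


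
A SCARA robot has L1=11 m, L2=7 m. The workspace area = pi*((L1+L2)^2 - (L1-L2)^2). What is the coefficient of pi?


Given: L1 = 11, L2 = 7
(L1+L2)^2 = (18)^2 = 324
(L1-L2)^2 = (4)^2 = 16
Difference = 324 - 16 = 308
This equals 4*L1*L2 = 4*11*7 = 308
Workspace area = 308*pi

308


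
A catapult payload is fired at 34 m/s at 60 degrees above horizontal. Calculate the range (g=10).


Given: v0 = 34 m/s, theta = 60 deg, g = 10 m/s^2
sin(2*60) = sin(120) = sqrt(3)/2
Using R = v0^2 * sin(2*theta) / g
R = 34^2 * (sqrt(3)/2) / 10
R = 1156 * sqrt(3) / 20
R = 289/5*sqrt(3) m

289/5*sqrt(3) m


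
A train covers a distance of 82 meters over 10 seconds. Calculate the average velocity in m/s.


Given: distance d = 82 m, time t = 10 s
Using v = d / t
v = 82 / 10
v = 41/5 m/s

41/5 m/s


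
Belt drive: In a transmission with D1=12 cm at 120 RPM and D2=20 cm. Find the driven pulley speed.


Given: D1 = 12 cm, w1 = 120 RPM, D2 = 20 cm
Using D1*w1 = D2*w2
w2 = D1*w1 / D2
w2 = 12*120 / 20
w2 = 1440 / 20
w2 = 72 RPM

72 RPM


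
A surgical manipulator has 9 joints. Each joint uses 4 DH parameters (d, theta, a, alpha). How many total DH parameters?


Given: 9 joints, 4 DH parameters per joint (d, theta, a, alpha)
Total DH parameters = number_of_joints * 4
Total = 9 * 4
Total = 36

36


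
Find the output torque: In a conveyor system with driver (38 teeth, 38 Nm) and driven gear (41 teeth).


Given: N1 = 38, N2 = 41, T1 = 38 Nm
Using T2/T1 = N2/N1
T2 = T1 * N2 / N1
T2 = 38 * 41 / 38
T2 = 1558 / 38
T2 = 41 Nm

41 Nm


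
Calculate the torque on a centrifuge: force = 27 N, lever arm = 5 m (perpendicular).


Given: F = 27 N, r = 5 m, angle = 90 deg (perpendicular)
Using tau = F * r * sin(90)
sin(90) = 1
tau = 27 * 5 * 1
tau = 135 Nm

135 Nm


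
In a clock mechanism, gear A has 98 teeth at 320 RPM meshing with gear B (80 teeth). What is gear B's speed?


Given: N1 = 98 teeth, w1 = 320 RPM, N2 = 80 teeth
Using N1*w1 = N2*w2
w2 = N1*w1 / N2
w2 = 98*320 / 80
w2 = 31360 / 80
w2 = 392 RPM

392 RPM


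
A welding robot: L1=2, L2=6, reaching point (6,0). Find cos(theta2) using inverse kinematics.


Given: L1 = 2, L2 = 6, target (x, y) = (6, 0)
Using cos(theta2) = (x^2 + y^2 - L1^2 - L2^2) / (2*L1*L2)
x^2 + y^2 = 6^2 + 0 = 36
L1^2 + L2^2 = 4 + 36 = 40
Numerator = 36 - 40 = -4
Denominator = 2*2*6 = 24
cos(theta2) = -4/24 = -1/6

-1/6


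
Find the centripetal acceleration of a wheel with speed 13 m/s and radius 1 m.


Given: v = 13 m/s, r = 1 m
Using a_c = v^2 / r
a_c = 13^2 / 1
a_c = 169 / 1
a_c = 169 m/s^2

169 m/s^2


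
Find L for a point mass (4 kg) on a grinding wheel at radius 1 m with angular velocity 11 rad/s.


Given: m = 4 kg, r = 1 m, omega = 11 rad/s
For a point mass: I = m*r^2
I = 4*1^2 = 4*1 = 4
L = I*omega = 4*11
L = 44 kg*m^2/s

44 kg*m^2/s


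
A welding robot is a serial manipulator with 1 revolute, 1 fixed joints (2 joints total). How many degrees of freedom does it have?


Given: serial robot with 1 revolute, 1 fixed joints
DOF contribution per joint type: revolute=1, prismatic=1, spherical=3, fixed=0
DOF = 1*1 + 1*0
DOF = 1

1


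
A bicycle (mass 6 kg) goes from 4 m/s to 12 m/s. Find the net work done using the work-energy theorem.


Given: m = 6 kg, v0 = 4 m/s, v = 12 m/s
Using W = (1/2)*m*(v^2 - v0^2)
v^2 = 12^2 = 144
v0^2 = 4^2 = 16
v^2 - v0^2 = 144 - 16 = 128
W = (1/2)*6*128 = 384 J

384 J


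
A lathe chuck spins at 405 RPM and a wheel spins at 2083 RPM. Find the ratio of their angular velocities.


Given: RPM_A = 405, RPM_B = 2083
omega = 2*pi*RPM/60, so omega_A/omega_B = RPM_A / RPM_B
omega_A/omega_B = 405 / 2083
omega_A/omega_B = 405/2083

405/2083


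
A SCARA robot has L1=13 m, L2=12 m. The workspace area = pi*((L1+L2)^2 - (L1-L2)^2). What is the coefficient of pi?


Given: L1 = 13, L2 = 12
(L1+L2)^2 = (25)^2 = 625
(L1-L2)^2 = (1)^2 = 1
Difference = 625 - 1 = 624
This equals 4*L1*L2 = 4*13*12 = 624
Workspace area = 624*pi

624


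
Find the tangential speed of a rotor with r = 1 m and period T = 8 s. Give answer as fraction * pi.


Given: radius r = 1 m, period T = 8 s
Using v = 2*pi*r / T
v = 2*pi*1 / 8
v = 2*pi / 8
v = 1/4*pi m/s

1/4*pi m/s


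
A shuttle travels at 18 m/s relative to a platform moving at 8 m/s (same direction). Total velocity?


Given: object velocity = 18 m/s, platform velocity = 8 m/s (same direction)
Using classical velocity addition: v_total = v_object + v_platform
v_total = 18 + 8
v_total = 26 m/s

26 m/s


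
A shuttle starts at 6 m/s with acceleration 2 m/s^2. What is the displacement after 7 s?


Given: v0 = 6 m/s, a = 2 m/s^2, t = 7 s
Using s = v0*t + (1/2)*a*t^2
s = 6*7 + (1/2)*2*7^2
s = 42 + (1/2)*98
s = 42 + 49
s = 91

91 m


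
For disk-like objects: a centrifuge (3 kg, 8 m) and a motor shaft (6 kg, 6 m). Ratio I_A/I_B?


Given: M1=3 kg, R1=8 m, M2=6 kg, R2=6 m
For a disk: I = (1/2)*M*R^2, so I_A/I_B = (M1*R1^2)/(M2*R2^2)
M1*R1^2 = 3*64 = 192
M2*R2^2 = 6*36 = 216
I_A/I_B = 192/216 = 8/9

8/9


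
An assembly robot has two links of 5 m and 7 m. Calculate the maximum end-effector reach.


Given: L1 = 5 m, L2 = 7 m
For a 2-link planar arm, max reach = L1 + L2 (fully extended)
Max reach = 5 + 7
Max reach = 12 m

12 m


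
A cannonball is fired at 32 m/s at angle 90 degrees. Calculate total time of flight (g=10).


Given: v0 = 32 m/s, theta = 90 deg, g = 10 m/s^2
sin(90) = 1
Using T = 2*v0*sin(theta) / g
T = 2*32*1 / 10
T = 64 / 10
T = 32/5 s

32/5 s


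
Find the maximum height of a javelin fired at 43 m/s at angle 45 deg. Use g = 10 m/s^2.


Given: v0 = 43 m/s, theta = 45 deg, g = 10 m/s^2
sin^2(45) = 1/2
Using H = v0^2 * sin^2(theta) / (2*g)
H = 43^2 * 1/2 / (2*10)
H = 1849 * 1/2 / 20
H = 1849/2 / 20
H = 1849/40 m

1849/40 m


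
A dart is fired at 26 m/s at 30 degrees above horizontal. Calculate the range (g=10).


Given: v0 = 26 m/s, theta = 30 deg, g = 10 m/s^2
sin(2*30) = sin(60) = sqrt(3)/2
Using R = v0^2 * sin(2*theta) / g
R = 26^2 * (sqrt(3)/2) / 10
R = 676 * sqrt(3) / 20
R = 169/5*sqrt(3) m

169/5*sqrt(3) m


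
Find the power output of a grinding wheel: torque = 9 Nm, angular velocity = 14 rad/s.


Given: tau = 9 Nm, omega = 14 rad/s
Using P = tau * omega
P = 9 * 14
P = 126 W

126 W


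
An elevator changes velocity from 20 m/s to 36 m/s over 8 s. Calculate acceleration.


Given: initial velocity v0 = 20 m/s, final velocity v = 36 m/s, time t = 8 s
Using a = (v - v0) / t
a = (36 - 20) / 8
a = 16 / 8
a = 2 m/s^2

2 m/s^2


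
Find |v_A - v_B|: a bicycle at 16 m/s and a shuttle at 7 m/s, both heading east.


Given: v_A = 16 m/s east, v_B = 7 m/s east
Both move in the same direction; relative speed = |v_A - v_B|
|16 - 7| = |9|
= 9 m/s

9 m/s


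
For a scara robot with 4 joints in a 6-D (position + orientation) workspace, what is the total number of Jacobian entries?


Given: task space dimension = 6, joints = 4
Jacobian is a 6 x 4 matrix
Total entries = rows * columns
Total = 6 * 4
Total = 24

24


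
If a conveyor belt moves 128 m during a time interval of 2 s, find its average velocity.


Given: distance d = 128 m, time t = 2 s
Using v = d / t
v = 128 / 2
v = 64 m/s

64 m/s


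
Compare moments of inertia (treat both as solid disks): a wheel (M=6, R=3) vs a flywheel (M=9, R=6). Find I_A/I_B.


Given: M1=6 kg, R1=3 m, M2=9 kg, R2=6 m
For a disk: I = (1/2)*M*R^2, so I_A/I_B = (M1*R1^2)/(M2*R2^2)
M1*R1^2 = 6*9 = 54
M2*R2^2 = 9*36 = 324
I_A/I_B = 54/324 = 1/6

1/6


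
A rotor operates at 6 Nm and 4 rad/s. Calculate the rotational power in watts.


Given: tau = 6 Nm, omega = 4 rad/s
Using P = tau * omega
P = 6 * 4
P = 24 W

24 W


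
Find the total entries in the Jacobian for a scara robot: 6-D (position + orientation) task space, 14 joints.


Given: task space dimension = 6, joints = 14
Jacobian is a 6 x 14 matrix
Total entries = rows * columns
Total = 6 * 14
Total = 84

84


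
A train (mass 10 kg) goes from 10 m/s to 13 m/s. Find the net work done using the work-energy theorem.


Given: m = 10 kg, v0 = 10 m/s, v = 13 m/s
Using W = (1/2)*m*(v^2 - v0^2)
v^2 = 13^2 = 169
v0^2 = 10^2 = 100
v^2 - v0^2 = 169 - 100 = 69
W = (1/2)*10*69 = 345 J

345 J


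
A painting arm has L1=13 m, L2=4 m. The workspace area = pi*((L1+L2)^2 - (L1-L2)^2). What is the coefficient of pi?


Given: L1 = 13, L2 = 4
(L1+L2)^2 = (17)^2 = 289
(L1-L2)^2 = (9)^2 = 81
Difference = 289 - 81 = 208
This equals 4*L1*L2 = 4*13*4 = 208
Workspace area = 208*pi

208


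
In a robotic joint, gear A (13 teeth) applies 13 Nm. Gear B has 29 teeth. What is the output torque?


Given: N1 = 13, N2 = 29, T1 = 13 Nm
Using T2/T1 = N2/N1
T2 = T1 * N2 / N1
T2 = 13 * 29 / 13
T2 = 377 / 13
T2 = 29 Nm

29 Nm


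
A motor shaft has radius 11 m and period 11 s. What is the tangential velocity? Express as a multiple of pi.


Given: radius r = 11 m, period T = 11 s
Using v = 2*pi*r / T
v = 2*pi*11 / 11
v = 22*pi / 11
v = 2*pi m/s

2*pi m/s


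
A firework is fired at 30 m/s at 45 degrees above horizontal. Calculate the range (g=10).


Given: v0 = 30 m/s, theta = 45 deg, g = 10 m/s^2
sin(2*45) = sin(90) = 1
Using R = v0^2 * sin(2*theta) / g
R = 30^2 * 1 / 10
R = 900 / 10
R = 90 m

90 m


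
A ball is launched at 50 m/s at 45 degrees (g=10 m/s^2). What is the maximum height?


Given: v0 = 50 m/s, theta = 45 deg, g = 10 m/s^2
sin^2(45) = 1/2
Using H = v0^2 * sin^2(theta) / (2*g)
H = 50^2 * 1/2 / (2*10)
H = 2500 * 1/2 / 20
H = 1250 / 20
H = 125/2 m

125/2 m


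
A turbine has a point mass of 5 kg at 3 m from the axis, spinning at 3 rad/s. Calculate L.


Given: m = 5 kg, r = 3 m, omega = 3 rad/s
For a point mass: I = m*r^2
I = 5*3^2 = 5*9 = 45
L = I*omega = 45*3
L = 135 kg*m^2/s

135 kg*m^2/s


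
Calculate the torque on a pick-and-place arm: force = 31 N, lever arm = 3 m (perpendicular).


Given: F = 31 N, r = 3 m, angle = 90 deg (perpendicular)
Using tau = F * r * sin(90)
sin(90) = 1
tau = 31 * 3 * 1
tau = 93 Nm

93 Nm


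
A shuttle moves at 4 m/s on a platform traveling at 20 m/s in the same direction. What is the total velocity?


Given: object velocity = 4 m/s, platform velocity = 20 m/s (same direction)
Using classical velocity addition: v_total = v_object + v_platform
v_total = 4 + 20
v_total = 24 m/s

24 m/s


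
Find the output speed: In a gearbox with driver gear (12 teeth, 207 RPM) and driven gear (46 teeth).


Given: N1 = 12 teeth, w1 = 207 RPM, N2 = 46 teeth
Using N1*w1 = N2*w2
w2 = N1*w1 / N2
w2 = 12*207 / 46
w2 = 2484 / 46
w2 = 54 RPM

54 RPM


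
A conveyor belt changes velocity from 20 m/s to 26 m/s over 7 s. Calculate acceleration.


Given: initial velocity v0 = 20 m/s, final velocity v = 26 m/s, time t = 7 s
Using a = (v - v0) / t
a = (26 - 20) / 7
a = 6 / 7
a = 6/7 m/s^2

6/7 m/s^2


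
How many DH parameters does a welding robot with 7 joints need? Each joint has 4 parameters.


Given: 7 joints, 4 DH parameters per joint (d, theta, a, alpha)
Total DH parameters = number_of_joints * 4
Total = 7 * 4
Total = 28

28


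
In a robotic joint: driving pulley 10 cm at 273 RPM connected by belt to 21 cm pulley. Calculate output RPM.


Given: D1 = 10 cm, w1 = 273 RPM, D2 = 21 cm
Using D1*w1 = D2*w2
w2 = D1*w1 / D2
w2 = 10*273 / 21
w2 = 2730 / 21
w2 = 130 RPM

130 RPM


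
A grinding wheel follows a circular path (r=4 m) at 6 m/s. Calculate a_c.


Given: v = 6 m/s, r = 4 m
Using a_c = v^2 / r
a_c = 6^2 / 4
a_c = 36 / 4
a_c = 9 m/s^2

9 m/s^2


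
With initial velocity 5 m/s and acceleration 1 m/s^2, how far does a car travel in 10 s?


Given: v0 = 5 m/s, a = 1 m/s^2, t = 10 s
Using s = v0*t + (1/2)*a*t^2
s = 5*10 + (1/2)*1*10^2
s = 50 + (1/2)*100
s = 50 + 50
s = 100

100 m


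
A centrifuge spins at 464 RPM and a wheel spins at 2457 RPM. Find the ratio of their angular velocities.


Given: RPM_A = 464, RPM_B = 2457
omega = 2*pi*RPM/60, so omega_A/omega_B = RPM_A / RPM_B
omega_A/omega_B = 464 / 2457
omega_A/omega_B = 464/2457

464/2457


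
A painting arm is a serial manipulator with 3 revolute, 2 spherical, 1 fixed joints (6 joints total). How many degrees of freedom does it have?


Given: serial robot with 3 revolute, 2 spherical, 1 fixed joints
DOF contribution per joint type: revolute=1, prismatic=1, spherical=3, fixed=0
DOF = 3*1 + 2*3 + 1*0
DOF = 9

9


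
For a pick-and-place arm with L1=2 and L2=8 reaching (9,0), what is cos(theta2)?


Given: L1 = 2, L2 = 8, target (x, y) = (9, 0)
Using cos(theta2) = (x^2 + y^2 - L1^2 - L2^2) / (2*L1*L2)
x^2 + y^2 = 9^2 + 0 = 81
L1^2 + L2^2 = 4 + 64 = 68
Numerator = 81 - 68 = 13
Denominator = 2*2*8 = 32
cos(theta2) = 13/32 = 13/32

13/32


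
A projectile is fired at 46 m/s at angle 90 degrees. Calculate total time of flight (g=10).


Given: v0 = 46 m/s, theta = 90 deg, g = 10 m/s^2
sin(90) = 1
Using T = 2*v0*sin(theta) / g
T = 2*46*1 / 10
T = 92 / 10
T = 46/5 s

46/5 s


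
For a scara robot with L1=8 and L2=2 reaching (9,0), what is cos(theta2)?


Given: L1 = 8, L2 = 2, target (x, y) = (9, 0)
Using cos(theta2) = (x^2 + y^2 - L1^2 - L2^2) / (2*L1*L2)
x^2 + y^2 = 9^2 + 0 = 81
L1^2 + L2^2 = 64 + 4 = 68
Numerator = 81 - 68 = 13
Denominator = 2*8*2 = 32
cos(theta2) = 13/32 = 13/32

13/32


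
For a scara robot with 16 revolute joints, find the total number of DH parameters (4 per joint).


Given: 16 joints, 4 DH parameters per joint (d, theta, a, alpha)
Total DH parameters = number_of_joints * 4
Total = 16 * 4
Total = 64

64


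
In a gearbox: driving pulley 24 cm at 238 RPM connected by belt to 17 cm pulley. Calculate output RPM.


Given: D1 = 24 cm, w1 = 238 RPM, D2 = 17 cm
Using D1*w1 = D2*w2
w2 = D1*w1 / D2
w2 = 24*238 / 17
w2 = 5712 / 17
w2 = 336 RPM

336 RPM


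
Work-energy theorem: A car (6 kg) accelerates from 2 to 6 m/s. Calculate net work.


Given: m = 6 kg, v0 = 2 m/s, v = 6 m/s
Using W = (1/2)*m*(v^2 - v0^2)
v^2 = 6^2 = 36
v0^2 = 2^2 = 4
v^2 - v0^2 = 36 - 4 = 32
W = (1/2)*6*32 = 96 J

96 J


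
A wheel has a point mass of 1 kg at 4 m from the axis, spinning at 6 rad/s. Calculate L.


Given: m = 1 kg, r = 4 m, omega = 6 rad/s
For a point mass: I = m*r^2
I = 1*4^2 = 1*16 = 16
L = I*omega = 16*6
L = 96 kg*m^2/s

96 kg*m^2/s


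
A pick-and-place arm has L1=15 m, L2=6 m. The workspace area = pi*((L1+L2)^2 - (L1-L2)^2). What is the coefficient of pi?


Given: L1 = 15, L2 = 6
(L1+L2)^2 = (21)^2 = 441
(L1-L2)^2 = (9)^2 = 81
Difference = 441 - 81 = 360
This equals 4*L1*L2 = 4*15*6 = 360
Workspace area = 360*pi

360


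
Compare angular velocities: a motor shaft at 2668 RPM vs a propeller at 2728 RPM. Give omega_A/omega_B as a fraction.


Given: RPM_A = 2668, RPM_B = 2728
omega = 2*pi*RPM/60, so omega_A/omega_B = RPM_A / RPM_B
omega_A/omega_B = 2668 / 2728
omega_A/omega_B = 667/682

667/682


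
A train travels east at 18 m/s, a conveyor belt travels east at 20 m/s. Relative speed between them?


Given: v_A = 18 m/s east, v_B = 20 m/s east
Both move in the same direction; relative speed = |v_A - v_B|
|18 - 20| = |-2|
= 2 m/s

2 m/s


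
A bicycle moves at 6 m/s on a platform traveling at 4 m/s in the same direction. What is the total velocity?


Given: object velocity = 6 m/s, platform velocity = 4 m/s (same direction)
Using classical velocity addition: v_total = v_object + v_platform
v_total = 6 + 4
v_total = 10 m/s

10 m/s


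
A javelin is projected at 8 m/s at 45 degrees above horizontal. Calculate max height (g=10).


Given: v0 = 8 m/s, theta = 45 deg, g = 10 m/s^2
sin^2(45) = 1/2
Using H = v0^2 * sin^2(theta) / (2*g)
H = 8^2 * 1/2 / (2*10)
H = 64 * 1/2 / 20
H = 32 / 20
H = 8/5 m

8/5 m


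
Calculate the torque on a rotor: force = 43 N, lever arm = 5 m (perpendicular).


Given: F = 43 N, r = 5 m, angle = 90 deg (perpendicular)
Using tau = F * r * sin(90)
sin(90) = 1
tau = 43 * 5 * 1
tau = 215 Nm

215 Nm


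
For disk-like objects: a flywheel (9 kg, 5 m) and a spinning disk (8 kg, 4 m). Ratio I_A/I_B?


Given: M1=9 kg, R1=5 m, M2=8 kg, R2=4 m
For a disk: I = (1/2)*M*R^2, so I_A/I_B = (M1*R1^2)/(M2*R2^2)
M1*R1^2 = 9*25 = 225
M2*R2^2 = 8*16 = 128
I_A/I_B = 225/128 = 225/128

225/128


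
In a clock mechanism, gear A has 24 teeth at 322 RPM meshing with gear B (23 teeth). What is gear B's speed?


Given: N1 = 24 teeth, w1 = 322 RPM, N2 = 23 teeth
Using N1*w1 = N2*w2
w2 = N1*w1 / N2
w2 = 24*322 / 23
w2 = 7728 / 23
w2 = 336 RPM

336 RPM


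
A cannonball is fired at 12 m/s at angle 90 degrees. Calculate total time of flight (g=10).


Given: v0 = 12 m/s, theta = 90 deg, g = 10 m/s^2
sin(90) = 1
Using T = 2*v0*sin(theta) / g
T = 2*12*1 / 10
T = 24 / 10
T = 12/5 s

12/5 s


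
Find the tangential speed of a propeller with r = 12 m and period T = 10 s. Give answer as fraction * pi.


Given: radius r = 12 m, period T = 10 s
Using v = 2*pi*r / T
v = 2*pi*12 / 10
v = 24*pi / 10
v = 12/5*pi m/s

12/5*pi m/s


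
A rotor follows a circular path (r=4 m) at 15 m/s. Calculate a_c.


Given: v = 15 m/s, r = 4 m
Using a_c = v^2 / r
a_c = 15^2 / 4
a_c = 225 / 4
a_c = 225/4 m/s^2

225/4 m/s^2


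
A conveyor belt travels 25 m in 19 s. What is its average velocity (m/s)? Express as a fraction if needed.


Given: distance d = 25 m, time t = 19 s
Using v = d / t
v = 25 / 19
v = 25/19 m/s

25/19 m/s


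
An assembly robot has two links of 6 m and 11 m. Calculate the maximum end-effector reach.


Given: L1 = 6 m, L2 = 11 m
For a 2-link planar arm, max reach = L1 + L2 (fully extended)
Max reach = 6 + 11
Max reach = 17 m

17 m


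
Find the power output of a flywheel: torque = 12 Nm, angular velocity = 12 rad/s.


Given: tau = 12 Nm, omega = 12 rad/s
Using P = tau * omega
P = 12 * 12
P = 144 W

144 W


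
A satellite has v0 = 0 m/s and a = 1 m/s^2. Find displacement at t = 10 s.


Given: v0 = 0 m/s, a = 1 m/s^2, t = 10 s
Using s = v0*t + (1/2)*a*t^2
s = 0*10 + (1/2)*1*10^2
s = 0 + (1/2)*100
s = 0 + 50
s = 50

50 m


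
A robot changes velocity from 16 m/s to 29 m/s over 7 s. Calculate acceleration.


Given: initial velocity v0 = 16 m/s, final velocity v = 29 m/s, time t = 7 s
Using a = (v - v0) / t
a = (29 - 16) / 7
a = 13 / 7
a = 13/7 m/s^2

13/7 m/s^2


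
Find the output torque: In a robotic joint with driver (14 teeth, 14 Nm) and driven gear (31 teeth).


Given: N1 = 14, N2 = 31, T1 = 14 Nm
Using T2/T1 = N2/N1
T2 = T1 * N2 / N1
T2 = 14 * 31 / 14
T2 = 434 / 14
T2 = 31 Nm

31 Nm


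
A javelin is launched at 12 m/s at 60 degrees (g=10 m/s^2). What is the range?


Given: v0 = 12 m/s, theta = 60 deg, g = 10 m/s^2
sin(2*60) = sin(120) = sqrt(3)/2
Using R = v0^2 * sin(2*theta) / g
R = 12^2 * (sqrt(3)/2) / 10
R = 144 * sqrt(3) / 20
R = 36/5*sqrt(3) m

36/5*sqrt(3) m


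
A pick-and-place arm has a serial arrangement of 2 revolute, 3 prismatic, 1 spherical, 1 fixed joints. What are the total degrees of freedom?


Given: serial robot with 2 revolute, 3 prismatic, 1 spherical, 1 fixed joints
DOF contribution per joint type: revolute=1, prismatic=1, spherical=3, fixed=0
DOF = 2*1 + 3*1 + 1*3 + 1*0
DOF = 8

8


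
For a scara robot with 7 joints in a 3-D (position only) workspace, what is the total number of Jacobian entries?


Given: task space dimension = 3, joints = 7
Jacobian is a 3 x 7 matrix
Total entries = rows * columns
Total = 3 * 7
Total = 21

21


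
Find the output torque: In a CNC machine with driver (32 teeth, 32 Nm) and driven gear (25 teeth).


Given: N1 = 32, N2 = 25, T1 = 32 Nm
Using T2/T1 = N2/N1
T2 = T1 * N2 / N1
T2 = 32 * 25 / 32
T2 = 800 / 32
T2 = 25 Nm

25 Nm


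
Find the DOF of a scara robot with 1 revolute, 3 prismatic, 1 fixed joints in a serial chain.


Given: serial robot with 1 revolute, 3 prismatic, 1 fixed joints
DOF contribution per joint type: revolute=1, prismatic=1, spherical=3, fixed=0
DOF = 1*1 + 3*1 + 1*0
DOF = 4

4


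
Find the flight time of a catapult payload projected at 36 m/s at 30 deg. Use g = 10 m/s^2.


Given: v0 = 36 m/s, theta = 30 deg, g = 10 m/s^2
sin(30) = 1/2
Using T = 2*v0*sin(theta) / g
T = 2*36*1/2 / 10
T = 36 / 10
T = 18/5 s

18/5 s


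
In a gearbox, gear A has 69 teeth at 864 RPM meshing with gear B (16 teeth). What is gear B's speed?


Given: N1 = 69 teeth, w1 = 864 RPM, N2 = 16 teeth
Using N1*w1 = N2*w2
w2 = N1*w1 / N2
w2 = 69*864 / 16
w2 = 59616 / 16
w2 = 3726 RPM

3726 RPM


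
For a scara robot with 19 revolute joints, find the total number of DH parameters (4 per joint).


Given: 19 joints, 4 DH parameters per joint (d, theta, a, alpha)
Total DH parameters = number_of_joints * 4
Total = 19 * 4
Total = 76

76


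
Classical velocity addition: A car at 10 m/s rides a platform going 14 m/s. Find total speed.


Given: object velocity = 10 m/s, platform velocity = 14 m/s (same direction)
Using classical velocity addition: v_total = v_object + v_platform
v_total = 10 + 14
v_total = 24 m/s

24 m/s


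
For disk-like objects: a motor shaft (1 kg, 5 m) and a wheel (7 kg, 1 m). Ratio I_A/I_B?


Given: M1=1 kg, R1=5 m, M2=7 kg, R2=1 m
For a disk: I = (1/2)*M*R^2, so I_A/I_B = (M1*R1^2)/(M2*R2^2)
M1*R1^2 = 1*25 = 25
M2*R2^2 = 7*1 = 7
I_A/I_B = 25/7 = 25/7

25/7


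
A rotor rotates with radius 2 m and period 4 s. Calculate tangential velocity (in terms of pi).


Given: radius r = 2 m, period T = 4 s
Using v = 2*pi*r / T
v = 2*pi*2 / 4
v = 4*pi / 4
v = 1*pi m/s

1*pi m/s


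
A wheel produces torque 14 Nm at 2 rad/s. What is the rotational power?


Given: tau = 14 Nm, omega = 2 rad/s
Using P = tau * omega
P = 14 * 2
P = 28 W

28 W


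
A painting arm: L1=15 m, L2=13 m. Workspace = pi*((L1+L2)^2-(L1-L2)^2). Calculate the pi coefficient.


Given: L1 = 15, L2 = 13
(L1+L2)^2 = (28)^2 = 784
(L1-L2)^2 = (2)^2 = 4
Difference = 784 - 4 = 780
This equals 4*L1*L2 = 4*15*13 = 780
Workspace area = 780*pi

780


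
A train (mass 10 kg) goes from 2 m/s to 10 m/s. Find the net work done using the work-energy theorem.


Given: m = 10 kg, v0 = 2 m/s, v = 10 m/s
Using W = (1/2)*m*(v^2 - v0^2)
v^2 = 10^2 = 100
v0^2 = 2^2 = 4
v^2 - v0^2 = 100 - 4 = 96
W = (1/2)*10*96 = 480 J

480 J


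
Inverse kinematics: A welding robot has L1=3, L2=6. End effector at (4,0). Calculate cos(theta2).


Given: L1 = 3, L2 = 6, target (x, y) = (4, 0)
Using cos(theta2) = (x^2 + y^2 - L1^2 - L2^2) / (2*L1*L2)
x^2 + y^2 = 4^2 + 0 = 16
L1^2 + L2^2 = 9 + 36 = 45
Numerator = 16 - 45 = -29
Denominator = 2*3*6 = 36
cos(theta2) = -29/36 = -29/36

-29/36


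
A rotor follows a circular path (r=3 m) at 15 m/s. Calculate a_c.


Given: v = 15 m/s, r = 3 m
Using a_c = v^2 / r
a_c = 15^2 / 3
a_c = 225 / 3
a_c = 75 m/s^2

75 m/s^2


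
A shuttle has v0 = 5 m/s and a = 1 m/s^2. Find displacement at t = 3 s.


Given: v0 = 5 m/s, a = 1 m/s^2, t = 3 s
Using s = v0*t + (1/2)*a*t^2
s = 5*3 + (1/2)*1*3^2
s = 15 + (1/2)*9
s = 15 + 9/2
s = 39/2

39/2 m


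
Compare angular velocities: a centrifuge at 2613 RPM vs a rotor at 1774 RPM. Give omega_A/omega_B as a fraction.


Given: RPM_A = 2613, RPM_B = 1774
omega = 2*pi*RPM/60, so omega_A/omega_B = RPM_A / RPM_B
omega_A/omega_B = 2613 / 1774
omega_A/omega_B = 2613/1774

2613/1774


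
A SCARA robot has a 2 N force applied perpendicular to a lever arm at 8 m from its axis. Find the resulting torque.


Given: F = 2 N, r = 8 m, angle = 90 deg (perpendicular)
Using tau = F * r * sin(90)
sin(90) = 1
tau = 2 * 8 * 1
tau = 16 Nm

16 Nm


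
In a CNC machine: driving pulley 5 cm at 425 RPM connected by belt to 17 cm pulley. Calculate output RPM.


Given: D1 = 5 cm, w1 = 425 RPM, D2 = 17 cm
Using D1*w1 = D2*w2
w2 = D1*w1 / D2
w2 = 5*425 / 17
w2 = 2125 / 17
w2 = 125 RPM

125 RPM


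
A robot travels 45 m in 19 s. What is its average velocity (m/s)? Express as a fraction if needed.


Given: distance d = 45 m, time t = 19 s
Using v = d / t
v = 45 / 19
v = 45/19 m/s

45/19 m/s


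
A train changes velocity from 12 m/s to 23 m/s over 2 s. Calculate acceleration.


Given: initial velocity v0 = 12 m/s, final velocity v = 23 m/s, time t = 2 s
Using a = (v - v0) / t
a = (23 - 12) / 2
a = 11 / 2
a = 11/2 m/s^2

11/2 m/s^2


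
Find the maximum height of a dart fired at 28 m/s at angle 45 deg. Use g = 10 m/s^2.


Given: v0 = 28 m/s, theta = 45 deg, g = 10 m/s^2
sin^2(45) = 1/2
Using H = v0^2 * sin^2(theta) / (2*g)
H = 28^2 * 1/2 / (2*10)
H = 784 * 1/2 / 20
H = 392 / 20
H = 98/5 m

98/5 m


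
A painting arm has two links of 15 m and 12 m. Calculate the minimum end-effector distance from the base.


Given: L1 = 15 m, L2 = 12 m
For a 2-link planar arm, min reach = |L1 - L2| (second link folded back)
Min reach = |15 - 12|
Min reach = 3 m

3 m


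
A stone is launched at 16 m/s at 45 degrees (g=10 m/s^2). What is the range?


Given: v0 = 16 m/s, theta = 45 deg, g = 10 m/s^2
sin(2*45) = sin(90) = 1
Using R = v0^2 * sin(2*theta) / g
R = 16^2 * 1 / 10
R = 256 / 10
R = 128/5 m

128/5 m


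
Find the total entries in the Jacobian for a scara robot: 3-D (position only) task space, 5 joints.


Given: task space dimension = 3, joints = 5
Jacobian is a 3 x 5 matrix
Total entries = rows * columns
Total = 3 * 5
Total = 15

15


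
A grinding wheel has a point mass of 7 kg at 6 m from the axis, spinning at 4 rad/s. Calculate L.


Given: m = 7 kg, r = 6 m, omega = 4 rad/s
For a point mass: I = m*r^2
I = 7*6^2 = 7*36 = 252
L = I*omega = 252*4
L = 1008 kg*m^2/s

1008 kg*m^2/s


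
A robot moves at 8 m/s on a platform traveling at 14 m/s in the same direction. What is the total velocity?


Given: object velocity = 8 m/s, platform velocity = 14 m/s (same direction)
Using classical velocity addition: v_total = v_object + v_platform
v_total = 8 + 14
v_total = 22 m/s

22 m/s


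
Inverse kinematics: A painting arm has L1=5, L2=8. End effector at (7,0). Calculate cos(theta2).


Given: L1 = 5, L2 = 8, target (x, y) = (7, 0)
Using cos(theta2) = (x^2 + y^2 - L1^2 - L2^2) / (2*L1*L2)
x^2 + y^2 = 7^2 + 0 = 49
L1^2 + L2^2 = 25 + 64 = 89
Numerator = 49 - 89 = -40
Denominator = 2*5*8 = 80
cos(theta2) = -40/80 = -1/2

-1/2


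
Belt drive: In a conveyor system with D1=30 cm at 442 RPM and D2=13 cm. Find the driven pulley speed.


Given: D1 = 30 cm, w1 = 442 RPM, D2 = 13 cm
Using D1*w1 = D2*w2
w2 = D1*w1 / D2
w2 = 30*442 / 13
w2 = 13260 / 13
w2 = 1020 RPM

1020 RPM


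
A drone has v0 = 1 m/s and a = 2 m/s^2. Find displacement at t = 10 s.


Given: v0 = 1 m/s, a = 2 m/s^2, t = 10 s
Using s = v0*t + (1/2)*a*t^2
s = 1*10 + (1/2)*2*10^2
s = 10 + (1/2)*200
s = 10 + 100
s = 110

110 m


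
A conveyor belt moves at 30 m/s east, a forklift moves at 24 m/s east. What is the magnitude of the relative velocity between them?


Given: v_A = 30 m/s east, v_B = 24 m/s east
Both move in the same direction; relative speed = |v_A - v_B|
|30 - 24| = |6|
= 6 m/s

6 m/s


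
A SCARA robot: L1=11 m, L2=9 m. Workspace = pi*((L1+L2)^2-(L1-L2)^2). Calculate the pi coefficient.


Given: L1 = 11, L2 = 9
(L1+L2)^2 = (20)^2 = 400
(L1-L2)^2 = (2)^2 = 4
Difference = 400 - 4 = 396
This equals 4*L1*L2 = 4*11*9 = 396
Workspace area = 396*pi

396


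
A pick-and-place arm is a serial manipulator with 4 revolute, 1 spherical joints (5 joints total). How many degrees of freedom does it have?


Given: serial robot with 4 revolute, 1 spherical joints
DOF contribution per joint type: revolute=1, prismatic=1, spherical=3, fixed=0
DOF = 4*1 + 1*3
DOF = 7

7


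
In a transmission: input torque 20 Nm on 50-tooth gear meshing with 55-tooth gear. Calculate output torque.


Given: N1 = 50, N2 = 55, T1 = 20 Nm
Using T2/T1 = N2/N1
T2 = T1 * N2 / N1
T2 = 20 * 55 / 50
T2 = 1100 / 50
T2 = 22 Nm

22 Nm


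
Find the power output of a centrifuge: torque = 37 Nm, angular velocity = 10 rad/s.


Given: tau = 37 Nm, omega = 10 rad/s
Using P = tau * omega
P = 37 * 10
P = 370 W

370 W


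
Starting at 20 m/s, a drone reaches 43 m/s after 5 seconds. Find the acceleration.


Given: initial velocity v0 = 20 m/s, final velocity v = 43 m/s, time t = 5 s
Using a = (v - v0) / t
a = (43 - 20) / 5
a = 23 / 5
a = 23/5 m/s^2

23/5 m/s^2


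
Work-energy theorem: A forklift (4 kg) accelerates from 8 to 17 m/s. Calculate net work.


Given: m = 4 kg, v0 = 8 m/s, v = 17 m/s
Using W = (1/2)*m*(v^2 - v0^2)
v^2 = 17^2 = 289
v0^2 = 8^2 = 64
v^2 - v0^2 = 289 - 64 = 225
W = (1/2)*4*225 = 450 J

450 J


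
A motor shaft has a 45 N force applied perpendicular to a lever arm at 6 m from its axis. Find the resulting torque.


Given: F = 45 N, r = 6 m, angle = 90 deg (perpendicular)
Using tau = F * r * sin(90)
sin(90) = 1
tau = 45 * 6 * 1
tau = 270 Nm

270 Nm


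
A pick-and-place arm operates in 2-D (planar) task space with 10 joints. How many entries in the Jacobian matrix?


Given: task space dimension = 2, joints = 10
Jacobian is a 2 x 10 matrix
Total entries = rows * columns
Total = 2 * 10
Total = 20

20


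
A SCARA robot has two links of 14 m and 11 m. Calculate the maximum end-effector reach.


Given: L1 = 14 m, L2 = 11 m
For a 2-link planar arm, max reach = L1 + L2 (fully extended)
Max reach = 14 + 11
Max reach = 25 m

25 m


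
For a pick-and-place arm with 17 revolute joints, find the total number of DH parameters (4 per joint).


Given: 17 joints, 4 DH parameters per joint (d, theta, a, alpha)
Total DH parameters = number_of_joints * 4
Total = 17 * 4
Total = 68

68


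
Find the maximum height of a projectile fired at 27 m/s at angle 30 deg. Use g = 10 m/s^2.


Given: v0 = 27 m/s, theta = 30 deg, g = 10 m/s^2
sin^2(30) = 1/4
Using H = v0^2 * sin^2(theta) / (2*g)
H = 27^2 * 1/4 / (2*10)
H = 729 * 1/4 / 20
H = 729/4 / 20
H = 729/80 m

729/80 m


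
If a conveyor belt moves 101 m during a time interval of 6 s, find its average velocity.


Given: distance d = 101 m, time t = 6 s
Using v = d / t
v = 101 / 6
v = 101/6 m/s

101/6 m/s


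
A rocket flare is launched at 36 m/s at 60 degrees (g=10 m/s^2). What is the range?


Given: v0 = 36 m/s, theta = 60 deg, g = 10 m/s^2
sin(2*60) = sin(120) = sqrt(3)/2
Using R = v0^2 * sin(2*theta) / g
R = 36^2 * (sqrt(3)/2) / 10
R = 1296 * sqrt(3) / 20
R = 324/5*sqrt(3) m

324/5*sqrt(3) m


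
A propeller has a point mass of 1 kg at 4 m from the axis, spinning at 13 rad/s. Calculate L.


Given: m = 1 kg, r = 4 m, omega = 13 rad/s
For a point mass: I = m*r^2
I = 1*4^2 = 1*16 = 16
L = I*omega = 16*13
L = 208 kg*m^2/s

208 kg*m^2/s


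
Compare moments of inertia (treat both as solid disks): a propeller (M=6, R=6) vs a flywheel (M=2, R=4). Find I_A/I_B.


Given: M1=6 kg, R1=6 m, M2=2 kg, R2=4 m
For a disk: I = (1/2)*M*R^2, so I_A/I_B = (M1*R1^2)/(M2*R2^2)
M1*R1^2 = 6*36 = 216
M2*R2^2 = 2*16 = 32
I_A/I_B = 216/32 = 27/4

27/4


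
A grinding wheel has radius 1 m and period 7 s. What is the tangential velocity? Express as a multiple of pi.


Given: radius r = 1 m, period T = 7 s
Using v = 2*pi*r / T
v = 2*pi*1 / 7
v = 2*pi / 7
v = 2/7*pi m/s

2/7*pi m/s


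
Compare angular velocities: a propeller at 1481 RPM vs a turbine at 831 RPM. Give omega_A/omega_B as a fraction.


Given: RPM_A = 1481, RPM_B = 831
omega = 2*pi*RPM/60, so omega_A/omega_B = RPM_A / RPM_B
omega_A/omega_B = 1481 / 831
omega_A/omega_B = 1481/831

1481/831


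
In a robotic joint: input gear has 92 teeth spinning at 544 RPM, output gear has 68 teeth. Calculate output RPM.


Given: N1 = 92 teeth, w1 = 544 RPM, N2 = 68 teeth
Using N1*w1 = N2*w2
w2 = N1*w1 / N2
w2 = 92*544 / 68
w2 = 50048 / 68
w2 = 736 RPM

736 RPM


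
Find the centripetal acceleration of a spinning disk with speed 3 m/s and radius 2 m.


Given: v = 3 m/s, r = 2 m
Using a_c = v^2 / r
a_c = 3^2 / 2
a_c = 9 / 2
a_c = 9/2 m/s^2

9/2 m/s^2


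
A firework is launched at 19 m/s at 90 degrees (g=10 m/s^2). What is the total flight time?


Given: v0 = 19 m/s, theta = 90 deg, g = 10 m/s^2
sin(90) = 1
Using T = 2*v0*sin(theta) / g
T = 2*19*1 / 10
T = 38 / 10
T = 19/5 s

19/5 s


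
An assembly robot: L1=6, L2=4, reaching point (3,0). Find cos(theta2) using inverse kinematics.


Given: L1 = 6, L2 = 4, target (x, y) = (3, 0)
Using cos(theta2) = (x^2 + y^2 - L1^2 - L2^2) / (2*L1*L2)
x^2 + y^2 = 3^2 + 0 = 9
L1^2 + L2^2 = 36 + 16 = 52
Numerator = 9 - 52 = -43
Denominator = 2*6*4 = 48
cos(theta2) = -43/48 = -43/48

-43/48


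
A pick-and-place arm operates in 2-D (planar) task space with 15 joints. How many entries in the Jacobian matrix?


Given: task space dimension = 2, joints = 15
Jacobian is a 2 x 15 matrix
Total entries = rows * columns
Total = 2 * 15
Total = 30

30


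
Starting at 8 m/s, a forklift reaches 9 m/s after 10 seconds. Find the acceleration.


Given: initial velocity v0 = 8 m/s, final velocity v = 9 m/s, time t = 10 s
Using a = (v - v0) / t
a = (9 - 8) / 10
a = 1 / 10
a = 1/10 m/s^2

1/10 m/s^2


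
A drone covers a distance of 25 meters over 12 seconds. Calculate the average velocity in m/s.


Given: distance d = 25 m, time t = 12 s
Using v = d / t
v = 25 / 12
v = 25/12 m/s

25/12 m/s


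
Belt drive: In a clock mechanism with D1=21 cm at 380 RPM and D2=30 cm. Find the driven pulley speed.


Given: D1 = 21 cm, w1 = 380 RPM, D2 = 30 cm
Using D1*w1 = D2*w2
w2 = D1*w1 / D2
w2 = 21*380 / 30
w2 = 7980 / 30
w2 = 266 RPM

266 RPM


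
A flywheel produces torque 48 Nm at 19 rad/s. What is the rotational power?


Given: tau = 48 Nm, omega = 19 rad/s
Using P = tau * omega
P = 48 * 19
P = 912 W

912 W


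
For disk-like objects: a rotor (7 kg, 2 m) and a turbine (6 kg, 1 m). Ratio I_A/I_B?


Given: M1=7 kg, R1=2 m, M2=6 kg, R2=1 m
For a disk: I = (1/2)*M*R^2, so I_A/I_B = (M1*R1^2)/(M2*R2^2)
M1*R1^2 = 7*4 = 28
M2*R2^2 = 6*1 = 6
I_A/I_B = 28/6 = 14/3

14/3


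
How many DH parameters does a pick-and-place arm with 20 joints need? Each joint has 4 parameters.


Given: 20 joints, 4 DH parameters per joint (d, theta, a, alpha)
Total DH parameters = number_of_joints * 4
Total = 20 * 4
Total = 80

80


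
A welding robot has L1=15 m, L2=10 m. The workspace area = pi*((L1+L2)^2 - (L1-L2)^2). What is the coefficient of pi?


Given: L1 = 15, L2 = 10
(L1+L2)^2 = (25)^2 = 625
(L1-L2)^2 = (5)^2 = 25
Difference = 625 - 25 = 600
This equals 4*L1*L2 = 4*15*10 = 600
Workspace area = 600*pi

600


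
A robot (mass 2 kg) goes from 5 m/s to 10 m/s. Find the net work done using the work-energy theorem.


Given: m = 2 kg, v0 = 5 m/s, v = 10 m/s
Using W = (1/2)*m*(v^2 - v0^2)
v^2 = 10^2 = 100
v0^2 = 5^2 = 25
v^2 - v0^2 = 100 - 25 = 75
W = (1/2)*2*75 = 75 J

75 J


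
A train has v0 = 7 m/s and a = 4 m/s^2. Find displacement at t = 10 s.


Given: v0 = 7 m/s, a = 4 m/s^2, t = 10 s
Using s = v0*t + (1/2)*a*t^2
s = 7*10 + (1/2)*4*10^2
s = 70 + (1/2)*400
s = 70 + 200
s = 270

270 m


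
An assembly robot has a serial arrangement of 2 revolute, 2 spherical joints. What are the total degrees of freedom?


Given: serial robot with 2 revolute, 2 spherical joints
DOF contribution per joint type: revolute=1, prismatic=1, spherical=3, fixed=0
DOF = 2*1 + 2*3
DOF = 8

8


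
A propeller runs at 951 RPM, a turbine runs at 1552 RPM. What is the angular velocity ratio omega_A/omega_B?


Given: RPM_A = 951, RPM_B = 1552
omega = 2*pi*RPM/60, so omega_A/omega_B = RPM_A / RPM_B
omega_A/omega_B = 951 / 1552
omega_A/omega_B = 951/1552

951/1552


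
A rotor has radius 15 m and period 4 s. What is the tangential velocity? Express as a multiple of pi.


Given: radius r = 15 m, period T = 4 s
Using v = 2*pi*r / T
v = 2*pi*15 / 4
v = 30*pi / 4
v = 15/2*pi m/s

15/2*pi m/s


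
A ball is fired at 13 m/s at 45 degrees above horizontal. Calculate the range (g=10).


Given: v0 = 13 m/s, theta = 45 deg, g = 10 m/s^2
sin(2*45) = sin(90) = 1
Using R = v0^2 * sin(2*theta) / g
R = 13^2 * 1 / 10
R = 169 / 10
R = 169/10 m

169/10 m


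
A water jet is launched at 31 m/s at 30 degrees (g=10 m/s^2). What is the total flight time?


Given: v0 = 31 m/s, theta = 30 deg, g = 10 m/s^2
sin(30) = 1/2
Using T = 2*v0*sin(theta) / g
T = 2*31*1/2 / 10
T = 31 / 10
T = 31/10 s

31/10 s


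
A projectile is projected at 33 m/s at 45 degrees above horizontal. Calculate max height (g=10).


Given: v0 = 33 m/s, theta = 45 deg, g = 10 m/s^2
sin^2(45) = 1/2
Using H = v0^2 * sin^2(theta) / (2*g)
H = 33^2 * 1/2 / (2*10)
H = 1089 * 1/2 / 20
H = 1089/2 / 20
H = 1089/40 m

1089/40 m


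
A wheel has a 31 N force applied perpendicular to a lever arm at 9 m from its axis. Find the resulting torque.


Given: F = 31 N, r = 9 m, angle = 90 deg (perpendicular)
Using tau = F * r * sin(90)
sin(90) = 1
tau = 31 * 9 * 1
tau = 279 Nm

279 Nm


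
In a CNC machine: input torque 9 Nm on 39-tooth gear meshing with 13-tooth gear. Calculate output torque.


Given: N1 = 39, N2 = 13, T1 = 9 Nm
Using T2/T1 = N2/N1
T2 = T1 * N2 / N1
T2 = 9 * 13 / 39
T2 = 117 / 39
T2 = 3 Nm

3 Nm


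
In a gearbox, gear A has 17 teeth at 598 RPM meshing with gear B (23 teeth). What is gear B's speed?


Given: N1 = 17 teeth, w1 = 598 RPM, N2 = 23 teeth
Using N1*w1 = N2*w2
w2 = N1*w1 / N2
w2 = 17*598 / 23
w2 = 10166 / 23
w2 = 442 RPM

442 RPM


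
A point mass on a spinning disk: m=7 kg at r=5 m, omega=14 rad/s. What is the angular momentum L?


Given: m = 7 kg, r = 5 m, omega = 14 rad/s
For a point mass: I = m*r^2
I = 7*5^2 = 7*25 = 175
L = I*omega = 175*14
L = 2450 kg*m^2/s

2450 kg*m^2/s


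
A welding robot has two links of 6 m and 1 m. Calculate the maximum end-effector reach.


Given: L1 = 6 m, L2 = 1 m
For a 2-link planar arm, max reach = L1 + L2 (fully extended)
Max reach = 6 + 1
Max reach = 7 m

7 m


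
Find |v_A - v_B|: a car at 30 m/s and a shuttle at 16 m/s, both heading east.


Given: v_A = 30 m/s east, v_B = 16 m/s east
Both move in the same direction; relative speed = |v_A - v_B|
|30 - 16| = |14|
= 14 m/s

14 m/s


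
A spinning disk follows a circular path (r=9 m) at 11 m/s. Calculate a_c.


Given: v = 11 m/s, r = 9 m
Using a_c = v^2 / r
a_c = 11^2 / 9
a_c = 121 / 9
a_c = 121/9 m/s^2

121/9 m/s^2


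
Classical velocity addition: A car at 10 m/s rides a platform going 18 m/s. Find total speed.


Given: object velocity = 10 m/s, platform velocity = 18 m/s (same direction)
Using classical velocity addition: v_total = v_object + v_platform
v_total = 10 + 18
v_total = 28 m/s

28 m/s


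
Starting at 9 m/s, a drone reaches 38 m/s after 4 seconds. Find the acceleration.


Given: initial velocity v0 = 9 m/s, final velocity v = 38 m/s, time t = 4 s
Using a = (v - v0) / t
a = (38 - 9) / 4
a = 29 / 4
a = 29/4 m/s^2

29/4 m/s^2


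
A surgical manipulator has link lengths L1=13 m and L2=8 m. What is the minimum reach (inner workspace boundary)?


Given: L1 = 13 m, L2 = 8 m
For a 2-link planar arm, min reach = |L1 - L2| (second link folded back)
Min reach = |13 - 8|
Min reach = 5 m

5 m
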